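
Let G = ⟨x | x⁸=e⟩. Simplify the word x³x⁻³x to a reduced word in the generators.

Multiply left to right, reducing at each step:
  (x³) · x⁻³ = e
  e · x = x

Answer: x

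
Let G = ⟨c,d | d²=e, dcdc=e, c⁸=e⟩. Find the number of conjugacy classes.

The conjugacy classes (representative and size) are:
  [e] (size 1), [c] (size 2), [c⁶] (size 2), [c³] (size 2), [c⁴] (size 1), [d] (size 4), [c⁵d] (size 4).
Class equation: 1 + 2 + 2 + 2 + 1 + 4 + 4 = 16 = |G|. So G has 7 conjugacy classes.

Answer: 7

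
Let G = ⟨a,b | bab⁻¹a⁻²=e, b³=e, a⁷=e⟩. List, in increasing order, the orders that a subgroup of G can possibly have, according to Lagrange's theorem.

|G| = 21 = 3 · 7. By Lagrange's theorem the order of any subgroup divides 21; the divisors of 21 are 1, 3, 7, 21.

Answer: 1, 3, 7, 21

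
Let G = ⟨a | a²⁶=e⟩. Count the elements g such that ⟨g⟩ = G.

G is cyclic of order 26. An element generates G iff its order is 26, and a cyclic group of order 26 has exactly φ(26) = 12 such elements.

Answer: 12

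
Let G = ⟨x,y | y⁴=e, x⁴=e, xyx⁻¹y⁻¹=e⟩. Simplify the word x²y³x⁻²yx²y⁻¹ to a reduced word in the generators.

Multiply left to right, reducing at each step:
  (x²) · y³ = x²y³
  (x²y³) · x⁻² = y³
  (y³) · y = e
  e · x² = x²
  (x²) · y⁻¹ = x²y³

Answer: x²y³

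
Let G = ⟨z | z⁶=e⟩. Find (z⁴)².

Compute successive powers of (z⁴), reducing at each step:
  (z⁴)²: (z⁴) · z⁴ = z²

Answer: z²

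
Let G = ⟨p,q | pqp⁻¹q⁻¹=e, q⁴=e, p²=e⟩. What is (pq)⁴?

Compute successive powers of (pq), reducing at each step:
  (pq)²: (pq) · p = q;   q · q = q²
  (pq)³: (q²) · p = pq²;   (pq²) · q = pq³
  (pq)⁴: (pq³) · p = q³;   (q³) · q = e

Answer: e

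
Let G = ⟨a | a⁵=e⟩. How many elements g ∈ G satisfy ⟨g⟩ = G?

G is cyclic of order 5. An element generates G iff its order is 5, and a cyclic group of order 5 has exactly φ(5) = 4 such elements.

Answer: 4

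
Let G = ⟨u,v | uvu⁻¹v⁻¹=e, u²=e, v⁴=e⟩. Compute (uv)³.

Compute successive powers of (uv), reducing at each step:
  (uv)²: (uv) · u = v;   v · v = v²
  (uv)³: (v²) · u = uv²;   (uv²) · v = uv³

Answer: uv³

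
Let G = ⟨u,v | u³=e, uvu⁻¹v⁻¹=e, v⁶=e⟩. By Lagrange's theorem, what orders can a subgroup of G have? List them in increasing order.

|G| = 18 = 2 · 3². By Lagrange's theorem the order of any subgroup divides 18; the divisors of 18 are 1, 2, 3, 6, 9, 18.

Answer: 1, 2, 3, 6, 9, 18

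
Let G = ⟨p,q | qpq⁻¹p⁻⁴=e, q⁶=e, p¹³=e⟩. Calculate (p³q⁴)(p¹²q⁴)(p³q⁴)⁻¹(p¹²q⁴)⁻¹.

[(p³q⁴), (p¹²q⁴)] = (p³q⁴)·(p¹²q⁴)·(p³q⁴)⁻¹·(p¹²q⁴)⁻¹.
  (p³q⁴) · (p¹²q⁴) = p⁷q²
  (p⁷q²) · (p⁴q²) = p⁶q⁴
  (p⁶q⁴) · (p³q²) = p⁷

Answer: p⁷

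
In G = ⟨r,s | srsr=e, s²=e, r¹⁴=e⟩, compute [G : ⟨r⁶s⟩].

First find ord(r⁶s) by computing successive powers:
  (r⁶s)¹ = r⁶s, (r⁶s)² = e.
So |⟨r⁶s⟩| = ord(r⁶s) = 2. With |G| = 28, by Lagrange [G : ⟨r⁶s⟩] = 28/2 = 14.

Answer: 14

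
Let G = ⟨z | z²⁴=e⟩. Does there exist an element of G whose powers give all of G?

|G| = 24. The element z has order 24 (its powers give 24 distinct elements), so ⟨z⟩ = G and G is cyclic.

Answer: Yes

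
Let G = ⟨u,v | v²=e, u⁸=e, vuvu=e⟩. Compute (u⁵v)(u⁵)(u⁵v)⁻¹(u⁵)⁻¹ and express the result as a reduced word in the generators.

[(u⁵v), (u⁵)] = (u⁵v)·(u⁵)·(u⁵v)⁻¹·(u⁵)⁻¹.
  (u⁵v) · (u⁵) = v
  v · (u⁵v) = u³
  (u³) · (u³) = u⁶

Answer: u⁶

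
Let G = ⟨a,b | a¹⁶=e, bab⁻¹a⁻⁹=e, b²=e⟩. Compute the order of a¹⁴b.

Compute successive powers until reaching e:
  (a¹⁴b)¹ = a¹⁴b, (a¹⁴b)² = a¹², (a¹⁴b)³ = a¹⁰b, (a¹⁴b)⁴ = a⁸, (a¹⁴b)⁵ = a⁶b, (a¹⁴b)⁶ = a⁴, (a¹⁴b)⁷ = a²b, (a¹⁴b)⁸ = e.
The smallest positive k with (a¹⁴b)ᵏ = e is 8.

Answer: 8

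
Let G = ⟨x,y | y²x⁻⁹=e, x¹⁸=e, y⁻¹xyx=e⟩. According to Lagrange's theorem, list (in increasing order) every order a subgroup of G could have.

|G| = 36 = 2² · 3². By Lagrange's theorem the order of any subgroup divides 36; the divisors of 36 are 1, 2, 3, 4, 6, 9, 12, 18, 36.

Answer: 1, 2, 3, 4, 6, 9, 12, 18, 36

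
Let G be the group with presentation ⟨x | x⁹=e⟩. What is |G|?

G is generated by a single element, so G is cyclic. The relator gives x⁹ = e and no smaller power is forced to be e, so the 9 powers {e, x, x², x³, x⁴, x⁵, x⁶, x⁷, x⁸} are distinct. Hence |G| = 9.

Answer: 9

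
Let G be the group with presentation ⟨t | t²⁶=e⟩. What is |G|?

G is generated by a single element, so G is cyclic. The relator gives t²⁶ = e and no smaller power is forced to be e, so the 26 powers {e, t, t², t³, t⁴, t⁵, t⁶, t⁷, t⁸, t⁹, t²², t²³, t²¹, t²⁰, t²⁴, t²⁵, t¹², t¹³, t¹¹, t¹⁰, t¹⁴, t¹⁵, t¹⁶, t¹⁷, t¹⁸, t¹⁹} are distinct. Hence |G| = 26.

Answer: 26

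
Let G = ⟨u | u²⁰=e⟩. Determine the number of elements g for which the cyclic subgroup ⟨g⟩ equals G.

G is cyclic of order 20. An element generates G iff its order is 20, and a cyclic group of order 20 has exactly φ(20) = 8 such elements.

Answer: 8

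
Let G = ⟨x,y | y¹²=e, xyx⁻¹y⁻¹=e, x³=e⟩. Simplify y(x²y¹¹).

Compute y · (x²y¹¹) by multiplying left to right and reducing via the relations at each step:
  y · x² = x²y
  (x²y) · y¹¹ = x²

Answer: x²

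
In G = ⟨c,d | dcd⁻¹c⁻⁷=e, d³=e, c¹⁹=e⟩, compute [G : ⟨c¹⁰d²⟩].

First find ord(c¹⁰d²) by computing successive powers:
  (c¹⁰d²)¹ = c¹⁰d², (c¹⁰d²)² = c⁶d, (c¹⁰d²)³ = e.
So |⟨c¹⁰d²⟩| = ord(c¹⁰d²) = 3. With |G| = 57, by Lagrange [G : ⟨c¹⁰d²⟩] = 57/3 = 19.

Answer: 19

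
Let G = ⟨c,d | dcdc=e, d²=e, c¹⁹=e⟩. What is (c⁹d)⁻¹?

The order of (c⁹d) is 2 (smallest k with (c⁹d)ᵏ = e), so (c⁹d)⁻¹ = (c⁹d)¹ = c⁹d.
Check: (c⁹d) · (c⁹d) → (c⁹d) · c⁹ = d;   d · d = e, giving e as required.

Answer: c⁹d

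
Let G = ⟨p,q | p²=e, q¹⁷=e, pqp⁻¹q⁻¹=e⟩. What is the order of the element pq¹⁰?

Compute successive powers until reaching e:
  (pq¹⁰)¹ = pq¹⁰, (pq¹⁰)² = q³, (pq¹⁰)³ = pq¹³, (pq¹⁰)⁴ = q⁶, (pq¹⁰)⁵ = pq¹⁶, (pq¹⁰)⁶ = q⁹, (pq¹⁰)⁷ = pq², (pq¹⁰)⁸ = q¹², (pq¹⁰)⁹ = pq⁵, (pq¹⁰)¹⁰ = q¹⁵, (pq¹⁰)¹¹ = pq⁸, (pq¹⁰)¹² = q, (pq¹⁰)¹³ = pq¹¹, (pq¹⁰)¹⁴ = q⁴, (pq¹⁰)¹⁵ = pq¹⁴, (pq¹⁰)¹⁶ = q⁷, (pq¹⁰)¹⁷ = p, (pq¹⁰)¹⁸ = q¹⁰, (pq¹⁰)¹⁹ = pq³, (pq¹⁰)²⁰ = q¹³, (pq¹⁰)²¹ = pq⁶, (pq¹⁰)²² = q¹⁶, (pq¹⁰)²³ = pq⁹, (pq¹⁰)²⁴ = q², (pq¹⁰)²⁵ = pq¹², (pq¹⁰)²⁶ = q⁵, (pq¹⁰)²⁷ = pq¹⁵, (pq¹⁰)²⁸ = q⁸, (pq¹⁰)²⁹ = pq, (pq¹⁰)³⁰ = q¹¹, (pq¹⁰)³¹ = pq⁴, (pq¹⁰)³² = q¹⁴, (pq¹⁰)³³ = pq⁷, (pq¹⁰)³⁴ = e.
The smallest positive k with (pq¹⁰)ᵏ = e is 34.

Answer: 34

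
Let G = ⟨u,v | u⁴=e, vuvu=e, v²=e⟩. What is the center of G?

An element z ∈ Z(G) iff z commutes with every generator.
For example u² is central: (u²)·u = u³ = u·(u²); (u²)·v = u²v = v·(u²).
Whereas u ∉ Z(G) since u·v = uv ≠ u³v = v·u.
Checking each of the 8 elements this way gives Z(G) = {e, u²}, of order 2.

Answer: {e, u²}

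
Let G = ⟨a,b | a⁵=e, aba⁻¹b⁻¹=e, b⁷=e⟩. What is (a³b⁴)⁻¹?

The order of (a³b⁴) is 35 (smallest k with (a³b⁴)ᵏ = e), so (a³b⁴)⁻¹ = (a³b⁴)³⁴ = a²b³.
Check: (a³b⁴) · (a²b³) → (a³b⁴) · a² = b⁴;   (b⁴) · b³ = e, giving e as required.

Answer: a²b³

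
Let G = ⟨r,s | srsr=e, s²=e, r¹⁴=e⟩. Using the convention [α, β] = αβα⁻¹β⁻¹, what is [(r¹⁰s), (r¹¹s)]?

[(r¹⁰s), (r¹¹s)] = (r¹⁰s)·(r¹¹s)·(r¹⁰s)⁻¹·(r¹¹s)⁻¹.
  (r¹⁰s) · (r¹¹s) = r¹³
  (r¹³) · (r¹⁰s) = r⁹s
  (r⁹s) · (r¹¹s) = r¹²

Answer: r¹²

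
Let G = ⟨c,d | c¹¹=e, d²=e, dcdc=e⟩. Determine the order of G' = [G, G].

G' = [G, G] is generated by all commutators. The generator-pair commutators are: [c, d] = c².
The subgroup they normally generate is {e, c, c², c³, c⁴, c⁵, c⁶, c⁷, c⁸, c⁹, c¹⁰}, of order 11.
Check: |G/G'| = 22/11 = 2 is the order of the abelianisation.

Answer: 11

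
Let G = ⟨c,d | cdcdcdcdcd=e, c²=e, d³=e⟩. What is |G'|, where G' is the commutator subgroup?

G' = [G, G] is generated by all commutators. The generator-pair commutators are: [c, d] = cdcd².
The subgroup they normally generate is {e, c, d, d², cd, cdc, cdcd, cdcdc, d²cd²c, d²cd², d²c, cd², dc, dcd, dcdc, cd²cd²c, cd²cd², cd²c, d²cd, d²cdc, d²cdcd, dcd²cd², dcd²c, dcd², cdcd², cd²cd, cd²cdc, cd²cdcd, cdcd²cd², cdcd²c, d²cd²cd, cdcd²cd, cdcd²cdc, cdcd²cdcd, d²cd²cdcd², d²cd²cdc, d²cd²cdcd, d²cdcd²cd², d²cdcd²c, d²cdcd², dcdcd², dcd²cd, dcd²cdc, dcd²cdcd, dcdcd²cd², dcdcd²c, dcdcd²cd, cd²cdcd²cd², cd²cdcd²c, cd²cdcd², d²cdcd²cd, d²cdcd²cdc, dcd²cdcd²c, dcd²cdcd², cd²cdcd²cd, cd²cdcd²cdc, cdcd²cdcd²c, cdcd²cdcd², cdcd²cdcd²cd, dcd²cdcd²cd}, of order 60.
Check: |G/G'| = 60/60 = 1 is the order of the abelianisation.

Answer: 60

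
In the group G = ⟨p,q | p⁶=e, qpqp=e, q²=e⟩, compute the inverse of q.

The order of q is 2 (smallest k with qᵏ = e), so q⁻¹ = q¹ = q.
Check: q · q → q · q = e, giving e as required.

Answer: q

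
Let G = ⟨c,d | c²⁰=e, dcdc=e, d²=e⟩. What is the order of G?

Enumerate words in the generators, reducing via the relations: the distinct elements are
  {c, d, e, cd, c², c³, c⁴, c⁵, c⁶, c⁷, c⁸, c⁹, c²d, c³d, c¹², c¹³, c¹¹, c¹⁰, c¹⁴, c¹⁵, c¹⁶, c¹⁷, c¹⁸, c¹⁹, c⁴d, c⁵d, c⁶d, c⁷d, c⁸d, c⁹d, c¹²d, c¹³d, c¹¹d, c¹⁰d, c¹⁴d, c¹⁵d, c¹⁶d, c¹⁷d, c¹⁸d, c¹⁹d}.
No further products give new elements, so |G| = 40.

Answer: 40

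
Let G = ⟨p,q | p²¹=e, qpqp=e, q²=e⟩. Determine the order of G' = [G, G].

G' = [G, G] is generated by all commutators. The generator-pair commutators are: [p, q] = p².
The subgroup they normally generate is {e, p, p², p³, p⁴, p⁵, p⁶, p⁷, p⁸, p⁹, p¹⁰, p¹¹, p¹², p¹³, p¹⁴, p¹⁵, p¹⁶, p¹⁷, p¹⁸, p¹⁹, p²⁰}, of order 21.
Check: |G/G'| = 42/21 = 2 is the order of the abelianisation.

Answer: 21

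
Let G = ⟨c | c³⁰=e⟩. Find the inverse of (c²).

The order of (c²) is 15 (smallest k with (c²)ᵏ = e), so (c²)⁻¹ = (c²)¹⁴ = c²⁸.
Check: (c²) · (c²⁸) → (c²) · c²⁸ = e, giving e as required.

Answer: c²⁸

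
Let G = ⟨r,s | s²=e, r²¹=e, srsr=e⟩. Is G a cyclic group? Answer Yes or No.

Every cyclic group is abelian. But r·s = rs while s·r = r²⁰s, so r·s ≠ s·r and G is not abelian. Hence G is not cyclic.

Answer: No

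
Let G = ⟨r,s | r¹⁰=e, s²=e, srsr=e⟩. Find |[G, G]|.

G' = [G, G] is generated by all commutators. The generator-pair commutators are: [r, s] = r².
The subgroup they normally generate is {e, r², r⁴, r⁶, r⁸}, of order 5.
Check: |G/G'| = 20/5 = 4 is the order of the abelianisation.

Answer: 5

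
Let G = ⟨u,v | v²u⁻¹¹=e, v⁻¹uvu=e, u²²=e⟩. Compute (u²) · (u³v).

Compute (u²) · (u³v) by multiplying left to right and reducing via the relations at each step:
  (u²) · u³ = u⁵
  (u⁵) · v = u⁵v

Answer: u⁵v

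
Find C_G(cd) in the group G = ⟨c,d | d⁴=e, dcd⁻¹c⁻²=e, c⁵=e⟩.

⟨cd⟩ ⊆ C_G(cd) since powers of cd commute with cd; so |C_G(cd)| ≥ |⟨cd⟩| = 4.
By orbit–stabilizer, |C_G(cd)| = |G| / |conj. class of cd| = 20 / 5 = 4.
The 4 elements commuting with cd are {e, cd, c²d³, c³d²}.

Answer: {e, cd, c²d³, c³d²}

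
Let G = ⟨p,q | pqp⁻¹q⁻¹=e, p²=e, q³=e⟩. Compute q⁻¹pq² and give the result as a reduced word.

Multiply left to right, reducing at each step:
  (q²) · p = pq²
  (pq²) · q² = pq

Answer: pq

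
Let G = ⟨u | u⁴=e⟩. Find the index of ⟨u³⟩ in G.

First find ord(u³) by computing successive powers:
  (u³)¹ = u³, (u³)² = u², (u³)³ = u, (u³)⁴ = e.
So |⟨u³⟩| = ord(u³) = 4. With |G| = 4, by Lagrange [G : ⟨u³⟩] = 4/4 = 1.

Answer: 1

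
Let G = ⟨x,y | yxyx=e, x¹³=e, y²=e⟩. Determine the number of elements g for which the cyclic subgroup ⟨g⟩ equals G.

⟨g⟩ = G would require ord(g) = |G| = 26, but the maximum element order in G is 13 < 26. So G is not cyclic and no single element generates it: the count is 0.

Answer: 0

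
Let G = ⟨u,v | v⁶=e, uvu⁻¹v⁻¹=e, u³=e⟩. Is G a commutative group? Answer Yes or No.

Each pair of generators commutes: u·v = uv = v·u. Since the generators pairwise commute, every element of G commutes with every other, so G is abelian.

Answer: Yes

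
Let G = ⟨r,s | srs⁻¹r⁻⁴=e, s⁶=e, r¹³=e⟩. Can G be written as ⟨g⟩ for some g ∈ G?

Every cyclic group is abelian. But r·s = rs while s·r = r⁴s, so r·s ≠ s·r and G is not abelian. Hence G is not cyclic.

Answer: No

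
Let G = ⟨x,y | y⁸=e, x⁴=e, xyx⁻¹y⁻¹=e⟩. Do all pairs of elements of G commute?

Each pair of generators commutes: x·y = xy = y·x. Since the generators pairwise commute, every element of G commutes with every other, so G is abelian.

Answer: Yes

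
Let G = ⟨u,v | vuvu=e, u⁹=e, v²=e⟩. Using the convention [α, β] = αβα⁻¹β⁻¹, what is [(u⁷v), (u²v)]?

[(u⁷v), (u²v)] = (u⁷v)·(u²v)·(u⁷v)⁻¹·(u²v)⁻¹.
  (u⁷v) · (u²v) = u⁵
  (u⁵) · (u⁷v) = u³v
  (u³v) · (u²v) = u

Answer: u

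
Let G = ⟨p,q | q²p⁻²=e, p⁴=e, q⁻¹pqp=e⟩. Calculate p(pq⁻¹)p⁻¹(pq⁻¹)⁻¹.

[p, (pq⁻¹)] = p·(pq⁻¹)·p⁻¹·(pq⁻¹)⁻¹.
  p · (pq⁻¹) = q
  q · (p³) = pq
  (pq) · (pq) = p²

Answer: p²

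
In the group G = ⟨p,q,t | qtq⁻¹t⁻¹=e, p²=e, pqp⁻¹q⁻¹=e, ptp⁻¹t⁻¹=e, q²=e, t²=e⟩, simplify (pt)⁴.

Compute successive powers of (pt), reducing at each step:
  (pt)²: (pt) · p = t;   t · t = e
  (pt)³: e · p = p;   p · t = pt
  (pt)⁴: (pt) · p = t;   t · t = e

Answer: e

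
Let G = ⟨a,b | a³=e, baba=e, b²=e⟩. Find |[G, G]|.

G' = [G, G] is generated by all commutators. The generator-pair commutators are: [a, b] = a².
The subgroup they normally generate is {e, a, a²}, of order 3.
Check: |G/G'| = 6/3 = 2 is the order of the abelianisation.

Answer: 3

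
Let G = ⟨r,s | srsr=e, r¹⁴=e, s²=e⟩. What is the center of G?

An element z ∈ Z(G) iff z commutes with every generator.
For example r⁷ is central: (r⁷)·r = r⁸ = r·(r⁷); (r⁷)·s = r⁷s = s·(r⁷).
Whereas r ∉ Z(G) since r·s = rs ≠ r¹³s = s·r.
Checking each of the 28 elements this way gives Z(G) = {e, r⁷}, of order 2.

Answer: {e, r⁷}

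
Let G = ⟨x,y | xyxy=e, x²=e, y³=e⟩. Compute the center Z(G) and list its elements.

An element z ∈ Z(G) iff z commutes with every generator.
For example e is central: e·x = x = x·e; e·y = y = y·e.
Whereas x ∉ Z(G) since x·y = xy ≠ xy² = y·x.
Checking each of the 6 elements this way gives Z(G) = {e}, of order 1.

Answer: {e}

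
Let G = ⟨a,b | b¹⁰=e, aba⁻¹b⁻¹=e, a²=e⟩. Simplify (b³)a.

Compute (b³) · a by multiplying left to right and reducing via the relations at each step:
  (b³) · a = ab³

Answer: ab³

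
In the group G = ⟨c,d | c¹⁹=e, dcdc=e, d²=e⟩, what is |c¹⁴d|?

Compute successive powers until reaching e:
  (c¹⁴d)¹ = c¹⁴d, (c¹⁴d)² = e.
The smallest positive k with (c¹⁴d)ᵏ = e is 2.

Answer: 2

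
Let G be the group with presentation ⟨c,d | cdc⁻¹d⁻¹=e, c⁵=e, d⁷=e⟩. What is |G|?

Enumerate words in the generators, reducing via the relations: the distinct elements are
  {c, d, e, cd, c², c³, c⁴, d², d³, d⁴, d⁵, d⁶, cd², cd³, cd⁴, cd⁵, cd⁶, c²d, c³d, c⁴d, c²d², c²d³, c²d⁴, c²d⁵, c²d⁶, c³d², c³d³, c³d⁴, c³d⁵, c³d⁶, c⁴d², c⁴d³, c⁴d⁴, c⁴d⁵, c⁴d⁶}.
No further products give new elements, so |G| = 35.

Answer: 35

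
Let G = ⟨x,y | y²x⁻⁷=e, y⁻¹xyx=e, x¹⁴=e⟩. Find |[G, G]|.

G' = [G, G] is generated by all commutators. The generator-pair commutators are: [x, y] = x².
The subgroup they normally generate is {e, x², x⁴, x⁶, x⁸, x¹⁰, x¹²}, of order 7.
Check: |G/G'| = 28/7 = 4 is the order of the abelianisation.

Answer: 7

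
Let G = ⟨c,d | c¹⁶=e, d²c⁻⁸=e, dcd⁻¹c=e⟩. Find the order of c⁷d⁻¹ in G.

Compute successive powers until reaching e:
  (c⁷d⁻¹)¹ = c⁷d⁻¹, (c⁷d⁻¹)² = c⁸, (c⁷d⁻¹)³ = c⁷d, (c⁷d⁻¹)⁴ = e.
The smallest positive k with (c⁷d⁻¹)ᵏ = e is 4.

Answer: 4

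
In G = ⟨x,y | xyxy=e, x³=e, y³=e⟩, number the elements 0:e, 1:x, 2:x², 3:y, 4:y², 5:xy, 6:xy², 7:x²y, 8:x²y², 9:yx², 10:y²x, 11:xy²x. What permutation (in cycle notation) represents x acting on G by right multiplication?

(0 1 2)(3 8 9)(4 10 5)(6 11 7)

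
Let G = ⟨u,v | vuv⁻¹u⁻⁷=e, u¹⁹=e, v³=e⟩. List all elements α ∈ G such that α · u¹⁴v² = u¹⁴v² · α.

⟨u¹⁴v²⟩ ⊆ C_G(u¹⁴v²) since powers of u¹⁴v² commute with u¹⁴v²; so |C_G(u¹⁴v²)| ≥ |⟨u¹⁴v²⟩| = 3.
By orbit–stabilizer, |C_G(u¹⁴v²)| = |G| / |conj. class of u¹⁴v²| = 57 / 19 = 3.
The 3 elements commuting with u¹⁴v² are {e, u¹⁶v, u¹⁴v²}.

Answer: {e, u¹⁶v, u¹⁴v²}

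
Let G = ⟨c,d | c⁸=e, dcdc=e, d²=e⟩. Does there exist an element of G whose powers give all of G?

Every cyclic group is abelian. But c·d = cd while d·c = c⁷d, so c·d ≠ d·c and G is not abelian. Hence G is not cyclic.

Answer: No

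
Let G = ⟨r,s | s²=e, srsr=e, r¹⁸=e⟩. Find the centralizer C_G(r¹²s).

⟨r¹²s⟩ ⊆ C_G(r¹²s) since powers of r¹²s commute with r¹²s; so |C_G(r¹²s)| ≥ |⟨r¹²s⟩| = 2.
By orbit–stabilizer, |C_G(r¹²s)| = |G| / |conj. class of r¹²s| = 36 / 9 = 4.
The 4 elements commuting with r¹²s are {e, r⁹, r³s, r¹²s}.

Answer: {e, r⁹, r³s, r¹²s}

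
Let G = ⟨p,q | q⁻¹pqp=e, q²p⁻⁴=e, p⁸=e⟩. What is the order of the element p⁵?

Compute successive powers until reaching e:
  (p⁵)¹ = p⁵, (p⁵)² = p², (p⁵)³ = p⁷, (p⁵)⁴ = p⁴, (p⁵)⁵ = p, (p⁵)⁶ = p⁶, (p⁵)⁷ = p³, (p⁵)⁸ = e.
The smallest positive k with (p⁵)ᵏ = e is 8.

Answer: 8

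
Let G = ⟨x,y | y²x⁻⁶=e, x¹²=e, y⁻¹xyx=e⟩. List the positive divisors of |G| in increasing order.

|G| = 24 = 2³ · 3. By Lagrange's theorem the order of any subgroup divides 24; the divisors of 24 are 1, 2, 3, 4, 6, 8, 12, 24.

Answer: 1, 2, 3, 4, 6, 8, 12, 24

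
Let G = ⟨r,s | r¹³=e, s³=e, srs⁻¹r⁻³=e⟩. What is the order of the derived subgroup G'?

G' = [G, G] is generated by all commutators. The generator-pair commutators are: [r, s] = r¹¹.
The subgroup they normally generate is {e, r, r², r³, r⁴, r⁵, r⁶, r⁷, r⁸, r⁹, r¹⁰, r¹¹, r¹²}, of order 13.
Check: |G/G'| = 39/13 = 3 is the order of the abelianisation.

Answer: 13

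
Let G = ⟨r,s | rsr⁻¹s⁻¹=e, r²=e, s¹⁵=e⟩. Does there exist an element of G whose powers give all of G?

|G| = 30. The element rs has order 30 (its powers give 30 distinct elements), so ⟨rs⟩ = G and G is cyclic.

Answer: Yes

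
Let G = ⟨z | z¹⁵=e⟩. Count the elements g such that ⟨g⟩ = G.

G is cyclic of order 15. An element generates G iff its order is 15, and a cyclic group of order 15 has exactly φ(15) = 8 such elements.

Answer: 8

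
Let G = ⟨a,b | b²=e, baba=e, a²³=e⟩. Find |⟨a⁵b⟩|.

|⟨a⁵b⟩| equals the order of a⁵b. Compute successive powers until reaching e:
  (a⁵b)¹ = a⁵b, (a⁵b)² = e.
The smallest positive k with (a⁵b)ᵏ = e is 2, so |⟨a⁵b⟩| = 2.

Answer: 2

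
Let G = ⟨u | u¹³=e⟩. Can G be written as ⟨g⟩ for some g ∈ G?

|G| = 13. The element u has order 13 (its powers give 13 distinct elements), so ⟨u⟩ = G and G is cyclic.

Answer: Yes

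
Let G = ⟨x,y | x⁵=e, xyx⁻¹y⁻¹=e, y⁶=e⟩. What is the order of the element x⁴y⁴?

Compute successive powers until reaching e:
  (x⁴y⁴)¹ = x⁴y⁴, (x⁴y⁴)² = x³y², (x⁴y⁴)³ = x², (x⁴y⁴)⁴ = xy⁴, (x⁴y⁴)⁵ = y², (x⁴y⁴)⁶ = x⁴, (x⁴y⁴)⁷ = x³y⁴, (x⁴y⁴)⁸ = x²y², (x⁴y⁴)⁹ = x, (x⁴y⁴)¹⁰ = y⁴, (x⁴y⁴)¹¹ = x⁴y², (x⁴y⁴)¹² = x³, (x⁴y⁴)¹³ = x²y⁴, (x⁴y⁴)¹⁴ = xy², (x⁴y⁴)¹⁵ = e.
The smallest positive k with (x⁴y⁴)ᵏ = e is 15.

Answer: 15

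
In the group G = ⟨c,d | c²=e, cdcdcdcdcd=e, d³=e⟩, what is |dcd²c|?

Compute successive powers until reaching e:
  (dcd²c)¹ = dcd²c, (dcd²c)² = dcd²cdcd²c, (dcd²c)³ = cdcd²cdcd², (dcd²c)⁴ = cdcd², (dcd²c)⁵ = e.
The smallest positive k with (dcd²c)ᵏ = e is 5.

Answer: 5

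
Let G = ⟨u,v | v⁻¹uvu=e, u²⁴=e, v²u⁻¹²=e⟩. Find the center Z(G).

An element z ∈ Z(G) iff z commutes with every generator.
For example u¹² is central: (u¹²)·u = u¹³ = u·(u¹²); (u¹²)·v = v⁻¹ = v·(u¹²).
Whereas u ∉ Z(G) since u·v = uv ≠ u¹¹v⁻¹ = v·u.
Checking each of the 48 elements this way gives Z(G) = {e, u¹²}, of order 2.

Answer: {e, u¹²}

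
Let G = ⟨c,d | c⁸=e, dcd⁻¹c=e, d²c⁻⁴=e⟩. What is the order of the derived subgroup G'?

G' = [G, G] is generated by all commutators. The generator-pair commutators are: [c, d] = c².
The subgroup they normally generate is {e, c², c⁴, c⁶}, of order 4.
Check: |G/G'| = 16/4 = 4 is the order of the abelianisation.

Answer: 4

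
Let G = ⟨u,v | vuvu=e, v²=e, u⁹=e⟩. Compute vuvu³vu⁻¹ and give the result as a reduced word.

Multiply left to right, reducing at each step:
  v · u = u⁸v
  (u⁸v) · v = u⁸
  (u⁸) · u³ = u²
  (u²) · v = u²v
  (u²v) · u⁻¹ = u³v

Answer: u³v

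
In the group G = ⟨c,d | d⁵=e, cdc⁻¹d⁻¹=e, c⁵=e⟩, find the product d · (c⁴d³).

Compute d · (c⁴d³) by multiplying left to right and reducing via the relations at each step:
  d · c⁴ = c⁴d
  (c⁴d) · d³ = c⁴d⁴

Answer: c⁴d⁴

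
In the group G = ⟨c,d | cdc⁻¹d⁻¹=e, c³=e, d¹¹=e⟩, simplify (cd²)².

Compute successive powers of (cd²), reducing at each step:
  (cd²)²: (cd²) · c = c²d²;   (c²d²) · d² = c²d⁴

Answer: c²d⁴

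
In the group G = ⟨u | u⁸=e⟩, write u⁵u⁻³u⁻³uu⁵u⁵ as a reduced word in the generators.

Multiply left to right, reducing at each step:
  (u⁵) · u⁻³ = u²
  (u²) · u⁻³ = u⁷
  (u⁷) · u = e
  e · u⁵ = u⁵
  (u⁵) · u⁵ = u²

Answer: u²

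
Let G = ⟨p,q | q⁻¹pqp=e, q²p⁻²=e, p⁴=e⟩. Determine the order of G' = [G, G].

G' = [G, G] is generated by all commutators. The generator-pair commutators are: [p, q] = p².
The subgroup they normally generate is {e, p²}, of order 2.
Check: |G/G'| = 8/2 = 4 is the order of the abelianisation.

Answer: 2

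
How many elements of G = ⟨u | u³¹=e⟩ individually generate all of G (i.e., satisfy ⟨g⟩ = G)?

G is cyclic of order 31. An element generates G iff its order is 31, and a cyclic group of order 31 has exactly φ(31) = 30 such elements.

Answer: 30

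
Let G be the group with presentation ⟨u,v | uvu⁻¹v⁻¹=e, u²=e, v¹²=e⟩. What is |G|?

Enumerate words in the generators, reducing via the relations: the distinct elements are
  {e, u, v, uv, v², v³, v⁴, v⁵, v⁶, v⁷, v⁸, v⁹, uv², uv³, uv⁴, uv⁵, uv⁶, uv⁷, uv⁸, uv⁹, v¹¹, v¹⁰, uv¹¹, uv¹⁰}.
No further products give new elements, so |G| = 24.

Answer: 24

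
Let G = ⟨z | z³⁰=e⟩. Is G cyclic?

|G| = 30. The element z has order 30 (its powers give 30 distinct elements), so ⟨z⟩ = G and G is cyclic.

Answer: Yes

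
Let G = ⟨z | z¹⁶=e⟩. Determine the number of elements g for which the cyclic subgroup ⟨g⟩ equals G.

G is cyclic of order 16. An element generates G iff its order is 16, and a cyclic group of order 16 has exactly φ(16) = 8 such elements.

Answer: 8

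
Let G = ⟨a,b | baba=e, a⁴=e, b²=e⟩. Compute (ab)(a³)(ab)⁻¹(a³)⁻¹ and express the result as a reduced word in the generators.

[(ab), (a³)] = (ab)·(a³)·(ab)⁻¹·(a³)⁻¹.
  (ab) · (a³) = a²b
  (a²b) · (ab) = a
  a · a = a²

Answer: a²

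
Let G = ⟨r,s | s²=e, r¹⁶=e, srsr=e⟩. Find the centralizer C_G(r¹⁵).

⟨r¹⁵⟩ ⊆ C_G(r¹⁵) since powers of r¹⁵ commute with r¹⁵; so |C_G(r¹⁵)| ≥ |⟨r¹⁵⟩| = 16.
By orbit–stabilizer, |C_G(r¹⁵)| = |G| / |conj. class of r¹⁵| = 32 / 2 = 16.
The 16 elements commuting with r¹⁵ are {e, r, r², r³, r⁴, r⁵, r⁶, r⁷, r⁸, r⁹, r¹⁰, r¹¹, r¹², r¹³, r¹⁴, r¹⁵}.

Answer: {e, r, r², r³, r⁴, r⁵, r⁶, r⁷, r⁸, r⁹, r¹⁰, r¹¹, r¹², r¹³, r¹⁴, r¹⁵}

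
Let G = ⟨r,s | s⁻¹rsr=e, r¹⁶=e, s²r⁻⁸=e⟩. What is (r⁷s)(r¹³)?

Compute (r⁷s) · (r¹³) by multiplying left to right and reducing via the relations at each step:
  (r⁷s) · r¹³ = r²s⁻¹

Answer: r²s⁻¹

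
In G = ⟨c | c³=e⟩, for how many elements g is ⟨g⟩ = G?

G is cyclic of order 3. An element generates G iff its order is 3, and a cyclic group of order 3 has exactly φ(3) = 2 such elements.

Answer: 2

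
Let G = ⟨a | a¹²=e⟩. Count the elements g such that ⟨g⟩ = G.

G is cyclic of order 12. An element generates G iff its order is 12, and a cyclic group of order 12 has exactly φ(12) = 4 such elements.

Answer: 4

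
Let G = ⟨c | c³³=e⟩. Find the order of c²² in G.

Compute successive powers until reaching e:
  (c²²)¹ = c²², (c²²)² = c¹¹, (c²²)³ = e.
The smallest positive k with (c²²)ᵏ = e is 3.

Answer: 3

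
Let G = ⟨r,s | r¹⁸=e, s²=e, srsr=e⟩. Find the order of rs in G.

Compute successive powers until reaching e:
  (rs)¹ = rs, (rs)² = e.
The smallest positive k with (rs)ᵏ = e is 2.

Answer: 2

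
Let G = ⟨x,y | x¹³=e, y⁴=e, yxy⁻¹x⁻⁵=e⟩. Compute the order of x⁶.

Compute successive powers until reaching e:
  (x⁶)¹ = x⁶, (x⁶)² = x¹², (x⁶)³ = x⁵, (x⁶)⁴ = x¹¹, (x⁶)⁵ = x⁴, (x⁶)⁶ = x¹⁰, (x⁶)⁷ = x³, (x⁶)⁸ = x⁹, (x⁶)⁹ = x², (x⁶)¹⁰ = x⁸, (x⁶)¹¹ = x, (x⁶)¹² = x⁷, (x⁶)¹³ = e.
The smallest positive k with (x⁶)ᵏ = e is 13.

Answer: 13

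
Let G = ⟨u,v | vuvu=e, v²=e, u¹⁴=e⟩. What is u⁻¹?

The order of u is 14 (smallest k with uᵏ = e), so u⁻¹ = u¹³ = u¹³.
Check: u · (u¹³) → u · u¹³ = e, giving e as required.

Answer: u¹³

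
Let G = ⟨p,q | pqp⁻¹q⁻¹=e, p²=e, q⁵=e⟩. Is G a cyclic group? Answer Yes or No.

|G| = 10. The element pq has order 10 (its powers give 10 distinct elements), so ⟨pq⟩ = G and G is cyclic.

Answer: Yes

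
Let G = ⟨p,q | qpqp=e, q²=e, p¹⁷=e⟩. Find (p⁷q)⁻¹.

The order of (p⁷q) is 2 (smallest k with (p⁷q)ᵏ = e), so (p⁷q)⁻¹ = (p⁷q)¹ = p⁷q.
Check: (p⁷q) · (p⁷q) → (p⁷q) · p⁷ = q;   q · q = e, giving e as required.

Answer: p⁷q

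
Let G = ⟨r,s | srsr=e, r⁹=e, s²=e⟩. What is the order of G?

Enumerate words in the generators, reducing via the relations: the distinct elements are
  {e, r, s, rs, r², r³, r⁴, r⁵, r⁶, r⁷, r⁸, r²s, r³s, r⁴s, r⁵s, r⁶s, r⁷s, r⁸s}.
No further products give new elements, so |G| = 18.

Answer: 18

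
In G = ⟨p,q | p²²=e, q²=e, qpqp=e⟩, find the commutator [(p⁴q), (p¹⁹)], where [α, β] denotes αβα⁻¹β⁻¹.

[(p⁴q), (p¹⁹)] = (p⁴q)·(p¹⁹)·(p⁴q)⁻¹·(p¹⁹)⁻¹.
  (p⁴q) · (p¹⁹) = p⁷q
  (p⁷q) · (p⁴q) = p³
  (p³) · (p³) = p⁶

Answer: p⁶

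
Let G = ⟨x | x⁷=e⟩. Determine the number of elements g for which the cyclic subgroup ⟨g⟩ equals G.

G is cyclic of order 7. An element generates G iff its order is 7, and a cyclic group of order 7 has exactly φ(7) = 6 such elements.

Answer: 6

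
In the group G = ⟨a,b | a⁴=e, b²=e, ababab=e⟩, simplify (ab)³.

Compute successive powers of (ab), reducing at each step:
  (ab)²: (ab) · a = aba;   (aba) · b = ba³
  (ab)³: (ba³) · a = b;   b · b = e

Answer: e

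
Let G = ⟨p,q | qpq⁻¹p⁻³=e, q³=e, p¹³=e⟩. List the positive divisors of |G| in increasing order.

|G| = 39 = 3 · 13. By Lagrange's theorem the order of any subgroup divides 39; the divisors of 39 are 1, 3, 13, 39.

Answer: 1, 3, 13, 39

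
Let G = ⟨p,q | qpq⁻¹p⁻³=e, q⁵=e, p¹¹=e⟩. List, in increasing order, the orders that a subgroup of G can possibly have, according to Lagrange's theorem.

|G| = 55 = 5 · 11. By Lagrange's theorem the order of any subgroup divides 55; the divisors of 55 are 1, 5, 11, 55.

Answer: 1, 5, 11, 55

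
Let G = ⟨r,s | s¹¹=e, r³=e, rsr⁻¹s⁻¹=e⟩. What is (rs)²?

Compute successive powers of (rs), reducing at each step:
  (rs)²: (rs) · r = r²s;   (r²s) · s = r²s²

Answer: r²s²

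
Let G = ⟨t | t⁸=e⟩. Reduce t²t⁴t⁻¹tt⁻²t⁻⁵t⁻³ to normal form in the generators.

Multiply left to right, reducing at each step:
  (t²) · t⁴ = t⁶
  (t⁶) · t⁻¹ = t⁵
  (t⁵) · t = t⁶
  (t⁶) · t⁻² = t⁴
  (t⁴) · t⁻⁵ = t⁷
  (t⁷) · t⁻³ = t⁴

Answer: t⁴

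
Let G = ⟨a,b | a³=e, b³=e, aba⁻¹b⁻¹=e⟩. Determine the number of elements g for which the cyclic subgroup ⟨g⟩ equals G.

⟨g⟩ = G would require ord(g) = |G| = 9, but the maximum element order in G is 3 < 9. So G is not cyclic and no single element generates it: the count is 0.

Answer: 0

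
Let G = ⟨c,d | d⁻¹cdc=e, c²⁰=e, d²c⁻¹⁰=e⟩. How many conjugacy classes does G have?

The conjugacy classes (representative and size) are:
  [e] (size 1), [c] (size 2), [c²] (size 2), [c³] (size 2), [c⁴] (size 2), [c⁵] (size 2), [c¹⁴] (size 2), [c⁷] (size 2), [c⁸] (size 2), [c¹¹] (size 2), [c¹⁰] (size 1), [c²d⁻¹] (size 10), [c⁹d] (size 10).
Class equation: 1 + 2 + 2 + 2 + 2 + 2 + 2 + 2 + 2 + 2 + 1 + 10 + 10 = 40 = |G|. So G has 13 conjugacy classes.

Answer: 13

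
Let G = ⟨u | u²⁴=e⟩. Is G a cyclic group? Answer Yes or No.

|G| = 24. The element u has order 24 (its powers give 24 distinct elements), so ⟨u⟩ = G and G is cyclic.

Answer: Yes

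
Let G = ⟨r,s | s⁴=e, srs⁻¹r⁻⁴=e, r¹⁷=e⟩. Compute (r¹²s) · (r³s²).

Compute (r¹²s) · (r³s²) by multiplying left to right and reducing via the relations at each step:
  (r¹²s) · r³ = r⁷s
  (r⁷s) · s² = r⁷s³

Answer: r⁷s³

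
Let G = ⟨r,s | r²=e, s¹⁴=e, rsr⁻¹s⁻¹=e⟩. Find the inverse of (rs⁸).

The order of (rs⁸) is 14 (smallest k with (rs⁸)ᵏ = e), so (rs⁸)⁻¹ = (rs⁸)¹³ = rs⁶.
Check: (rs⁸) · (rs⁶) → (rs⁸) · r = s⁸;   (s⁸) · s⁶ = e, giving e as required.

Answer: rs⁶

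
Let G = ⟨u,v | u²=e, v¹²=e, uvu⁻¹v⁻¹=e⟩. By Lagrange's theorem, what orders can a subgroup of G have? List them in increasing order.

|G| = 24 = 2³ · 3. By Lagrange's theorem the order of any subgroup divides 24; the divisors of 24 are 1, 2, 3, 4, 6, 8, 12, 24.

Answer: 1, 2, 3, 4, 6, 8, 12, 24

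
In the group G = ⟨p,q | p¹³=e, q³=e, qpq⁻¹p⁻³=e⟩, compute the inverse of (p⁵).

The order of (p⁵) is 13 (smallest k with (p⁵)ᵏ = e), so (p⁵)⁻¹ = (p⁵)¹² = p⁸.
Check: (p⁵) · (p⁸) → (p⁵) · p⁸ = e, giving e as required.

Answer: p⁸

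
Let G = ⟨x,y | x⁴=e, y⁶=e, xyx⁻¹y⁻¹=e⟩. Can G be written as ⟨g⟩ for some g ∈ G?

|G| = 24, but the maximum element order in G is 12 < 24. No single element generates all of G, so G is not cyclic.

Answer: No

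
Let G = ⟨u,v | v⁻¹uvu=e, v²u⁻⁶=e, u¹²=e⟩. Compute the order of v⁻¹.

Compute successive powers until reaching e:
  (v⁻¹)¹ = v⁻¹, (v⁻¹)² = u⁶, (v⁻¹)³ = v, (v⁻¹)⁴ = e.
The smallest positive k with (v⁻¹)ᵏ = e is 4.

Answer: 4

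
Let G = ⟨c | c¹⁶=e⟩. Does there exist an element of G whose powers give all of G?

|G| = 16. The element c has order 16 (its powers give 16 distinct elements), so ⟨c⟩ = G and G is cyclic.

Answer: Yes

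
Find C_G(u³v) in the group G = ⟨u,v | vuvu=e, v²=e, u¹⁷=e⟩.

⟨u³v⟩ ⊆ C_G(u³v) since powers of u³v commute with u³v; so |C_G(u³v)| ≥ |⟨u³v⟩| = 2.
By orbit–stabilizer, |C_G(u³v)| = |G| / |conj. class of u³v| = 34 / 17 = 2.
The 2 elements commuting with u³v are {e, u³v}.

Answer: {e, u³v}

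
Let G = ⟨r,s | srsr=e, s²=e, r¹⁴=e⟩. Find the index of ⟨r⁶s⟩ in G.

First find ord(r⁶s) by computing successive powers:
  (r⁶s)¹ = r⁶s, (r⁶s)² = e.
So |⟨r⁶s⟩| = ord(r⁶s) = 2. With |G| = 28, by Lagrange [G : ⟨r⁶s⟩] = 28/2 = 14.

Answer: 14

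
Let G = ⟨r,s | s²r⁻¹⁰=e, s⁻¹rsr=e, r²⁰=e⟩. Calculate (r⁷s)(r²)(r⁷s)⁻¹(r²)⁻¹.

[(r⁷s), (r²)] = (r⁷s)·(r²)·(r⁷s)⁻¹·(r²)⁻¹.
  (r⁷s) · (r²) = r⁵s
  (r⁵s) · (r⁷s⁻¹) = r¹⁸
  (r¹⁸) · (r¹⁸) = r¹⁶

Answer: r¹⁶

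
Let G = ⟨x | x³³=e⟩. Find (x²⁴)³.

Compute successive powers of (x²⁴), reducing at each step:
  (x²⁴)²: (x²⁴) · x²⁴ = x¹⁵
  (x²⁴)³: (x¹⁵) · x²⁴ = x⁶

Answer: x⁶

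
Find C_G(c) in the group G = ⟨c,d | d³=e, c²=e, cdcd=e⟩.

⟨c⟩ ⊆ C_G(c) since powers of c commute with c; so |C_G(c)| ≥ |⟨c⟩| = 2.
By orbit–stabilizer, |C_G(c)| = |G| / |conj. class of c| = 6 / 3 = 2.
The 2 elements commuting with c are {e, c}.

Answer: {e, c}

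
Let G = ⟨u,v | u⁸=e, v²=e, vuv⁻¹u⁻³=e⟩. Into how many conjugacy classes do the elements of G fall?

The conjugacy classes (representative and size) are:
  [e] (size 1), [u³] (size 2), [u²] (size 2), [u⁴] (size 1), [u⁵] (size 2), [u⁴v] (size 4), [uv] (size 4).
Class equation: 1 + 2 + 2 + 1 + 2 + 4 + 4 = 16 = |G|. So G has 7 conjugacy classes.

Answer: 7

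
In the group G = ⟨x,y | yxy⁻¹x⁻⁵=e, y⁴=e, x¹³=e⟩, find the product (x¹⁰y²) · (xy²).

Compute (x¹⁰y²) · (xy²) by multiplying left to right and reducing via the relations at each step:
  (x¹⁰y²) · x = x⁹y²
  (x⁹y²) · y² = x⁹

Answer: x⁹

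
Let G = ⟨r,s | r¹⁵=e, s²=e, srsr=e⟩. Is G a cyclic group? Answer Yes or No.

Every cyclic group is abelian. But r·s = rs while s·r = r¹⁴s, so r·s ≠ s·r and G is not abelian. Hence G is not cyclic.

Answer: No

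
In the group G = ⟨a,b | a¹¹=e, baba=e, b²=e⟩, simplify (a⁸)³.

Compute successive powers of (a⁸), reducing at each step:
  (a⁸)²: (a⁸) · a⁸ = a⁵
  (a⁸)³: (a⁵) · a⁸ = a²

Answer: a²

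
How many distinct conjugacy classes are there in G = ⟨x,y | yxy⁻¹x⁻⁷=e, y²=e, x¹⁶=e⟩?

The conjugacy classes (representative and size) are:
  [e] (size 1), [x] (size 2), [x¹⁴] (size 2), [x³] (size 2), [x⁴] (size 2), [x¹⁰] (size 2), [x⁸] (size 1), [x⁹] (size 2), [x¹¹] (size 2), [x¹⁰y] (size 8), [xy] (size 8).
Class equation: 1 + 2 + 2 + 2 + 2 + 2 + 1 + 2 + 2 + 8 + 8 = 32 = |G|. So G has 11 conjugacy classes.

Answer: 11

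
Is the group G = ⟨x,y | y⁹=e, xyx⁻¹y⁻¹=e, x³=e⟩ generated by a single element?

|G| = 27, but the maximum element order in G is 9 < 27. No single element generates all of G, so G is not cyclic.

Answer: No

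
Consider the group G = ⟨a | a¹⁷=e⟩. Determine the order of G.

G is generated by a single element, so G is cyclic. The relator gives a¹⁷ = e and no smaller power is forced to be e, so the 17 powers {a, e, a², a³, a⁴, a⁵, a⁶, a⁷, a⁸, a⁹, a¹², a¹³, a¹¹, a¹⁰, a¹⁴, a¹⁵, a¹⁶} are distinct. Hence |G| = 17.

Answer: 17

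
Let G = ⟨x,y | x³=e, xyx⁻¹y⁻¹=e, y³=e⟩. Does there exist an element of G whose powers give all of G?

|G| = 9, but the maximum element order in G is 3 < 9. No single element generates all of G, so G is not cyclic.

Answer: No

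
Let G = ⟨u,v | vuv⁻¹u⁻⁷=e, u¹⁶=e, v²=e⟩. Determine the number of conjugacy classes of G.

The conjugacy classes (representative and size) are:
  [e] (size 1), [u] (size 2), [u¹⁴] (size 2), [u³] (size 2), [u⁴] (size 2), [u¹⁰] (size 2), [u⁸] (size 1), [u⁹] (size 2), [u¹¹] (size 2), [u¹⁰v] (size 8), [uv] (size 8).
Class equation: 1 + 2 + 2 + 2 + 2 + 2 + 1 + 2 + 2 + 8 + 8 = 32 = |G|. So G has 11 conjugacy classes.

Answer: 11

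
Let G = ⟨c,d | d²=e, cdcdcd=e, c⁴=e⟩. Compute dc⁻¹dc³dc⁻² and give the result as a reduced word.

Multiply left to right, reducing at each step:
  d · c⁻¹ = dc³
  (dc³) · d = cdc
  (cdc) · c³ = cd
  (cd) · d = c
  c · c⁻² = c³

Answer: c³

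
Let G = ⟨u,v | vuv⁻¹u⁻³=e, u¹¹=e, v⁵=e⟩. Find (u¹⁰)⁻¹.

The order of (u¹⁰) is 11 (smallest k with (u¹⁰)ᵏ = e), so (u¹⁰)⁻¹ = (u¹⁰)¹⁰ = u.
Check: (u¹⁰) · u → (u¹⁰) · u = e, giving e as required.

Answer: u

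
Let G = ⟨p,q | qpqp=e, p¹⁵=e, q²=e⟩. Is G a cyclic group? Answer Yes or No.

Every cyclic group is abelian. But p·q = pq while q·p = p¹⁴q, so p·q ≠ q·p and G is not abelian. Hence G is not cyclic.

Answer: No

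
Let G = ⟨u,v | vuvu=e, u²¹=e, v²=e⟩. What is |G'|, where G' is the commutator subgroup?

G' = [G, G] is generated by all commutators. The generator-pair commutators are: [u, v] = u².
The subgroup they normally generate is {e, u, u², u³, u⁴, u⁵, u⁶, u⁷, u⁸, u⁹, u¹⁰, u¹¹, u¹², u¹³, u¹⁴, u¹⁵, u¹⁶, u¹⁷, u¹⁸, u¹⁹, u²⁰}, of order 21.
Check: |G/G'| = 42/21 = 2 is the order of the abelianisation.

Answer: 21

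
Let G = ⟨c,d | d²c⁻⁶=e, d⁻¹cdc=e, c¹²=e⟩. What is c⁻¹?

The order of c is 12 (smallest k with cᵏ = e), so c⁻¹ = c¹¹ = c¹¹.
Check: c · (c¹¹) → c · c¹¹ = e, giving e as required.

Answer: c¹¹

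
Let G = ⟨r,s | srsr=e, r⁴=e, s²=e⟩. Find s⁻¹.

The order of s is 2 (smallest k with sᵏ = e), so s⁻¹ = s¹ = s.
Check: s · s → s · s = e, giving e as required.

Answer: s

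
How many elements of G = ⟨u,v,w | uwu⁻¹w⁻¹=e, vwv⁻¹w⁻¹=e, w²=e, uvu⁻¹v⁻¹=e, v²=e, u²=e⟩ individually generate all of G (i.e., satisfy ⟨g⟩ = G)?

⟨g⟩ = G would require ord(g) = |G| = 8, but the maximum element order in G is 2 < 8. So G is not cyclic and no single element generates it: the count is 0.

Answer: 0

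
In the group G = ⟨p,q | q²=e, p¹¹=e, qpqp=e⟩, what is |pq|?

Compute successive powers until reaching e:
  (pq)¹ = pq, (pq)² = e.
The smallest positive k with (pq)ᵏ = e is 2.

Answer: 2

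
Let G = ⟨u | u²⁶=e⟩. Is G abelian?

G has a single generator, so G is cyclic and hence abelian.

Answer: Yes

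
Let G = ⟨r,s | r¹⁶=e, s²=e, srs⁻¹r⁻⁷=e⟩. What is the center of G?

An element z ∈ Z(G) iff z commutes with every generator.
For example r⁸ is central: (r⁸)·r = r⁹ = r·(r⁸); (r⁸)·s = r⁸s = s·(r⁸).
Whereas r ∉ Z(G) since r·s = rs ≠ r⁷s = s·r.
Checking each of the 32 elements this way gives Z(G) = {e, r⁸}, of order 2.

Answer: {e, r⁸}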